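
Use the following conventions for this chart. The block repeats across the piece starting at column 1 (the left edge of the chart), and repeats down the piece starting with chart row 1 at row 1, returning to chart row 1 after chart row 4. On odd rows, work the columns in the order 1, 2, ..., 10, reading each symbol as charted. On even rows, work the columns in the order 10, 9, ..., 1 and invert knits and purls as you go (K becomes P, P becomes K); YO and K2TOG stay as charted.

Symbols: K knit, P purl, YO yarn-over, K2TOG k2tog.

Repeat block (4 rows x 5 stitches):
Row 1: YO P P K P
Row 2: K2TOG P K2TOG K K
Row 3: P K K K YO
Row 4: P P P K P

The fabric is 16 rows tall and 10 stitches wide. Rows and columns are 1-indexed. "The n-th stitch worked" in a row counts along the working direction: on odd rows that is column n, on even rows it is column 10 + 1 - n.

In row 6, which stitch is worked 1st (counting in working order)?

Stitch:
P

Derivation:
For row 6: chart row = ((6-1) mod 4) + 1 = 2; this is a WS (even) row.
Chart row 2 tiled across columns 1-10: K2TOG P K2TOG K K K2TOG P K2TOG K K
WS row: flip the tiled sequence (start at column 10) and apply K<->P; YO and K2TOG stay.
Row 6 as worked: P P K2TOG K K2TOG P P K2TOG K K2TOG
Counting 1 along the worked row gives P.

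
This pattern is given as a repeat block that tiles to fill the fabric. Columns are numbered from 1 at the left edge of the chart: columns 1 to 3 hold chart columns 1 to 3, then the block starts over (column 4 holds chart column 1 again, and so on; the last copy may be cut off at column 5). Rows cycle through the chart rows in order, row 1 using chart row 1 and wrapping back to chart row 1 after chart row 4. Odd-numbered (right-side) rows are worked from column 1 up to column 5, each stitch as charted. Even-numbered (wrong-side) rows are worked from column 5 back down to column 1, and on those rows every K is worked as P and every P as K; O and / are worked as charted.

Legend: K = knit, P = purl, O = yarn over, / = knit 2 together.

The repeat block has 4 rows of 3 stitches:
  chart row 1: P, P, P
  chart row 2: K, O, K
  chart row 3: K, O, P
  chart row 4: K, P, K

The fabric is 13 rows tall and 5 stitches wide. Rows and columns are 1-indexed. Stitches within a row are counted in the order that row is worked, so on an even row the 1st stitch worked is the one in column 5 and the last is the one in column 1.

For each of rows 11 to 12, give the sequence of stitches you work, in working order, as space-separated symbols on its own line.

== ROWS AS WORKED ==
K O P K O
K P P K P

Derivation:
Row 11: chart row 3, RS - tile across columns 1-5 and work as-is.
Row 12: chart row 4, WS - tiled (columns 1-5): K P K K P; work from column 5 back to 1 with K<->P swapped.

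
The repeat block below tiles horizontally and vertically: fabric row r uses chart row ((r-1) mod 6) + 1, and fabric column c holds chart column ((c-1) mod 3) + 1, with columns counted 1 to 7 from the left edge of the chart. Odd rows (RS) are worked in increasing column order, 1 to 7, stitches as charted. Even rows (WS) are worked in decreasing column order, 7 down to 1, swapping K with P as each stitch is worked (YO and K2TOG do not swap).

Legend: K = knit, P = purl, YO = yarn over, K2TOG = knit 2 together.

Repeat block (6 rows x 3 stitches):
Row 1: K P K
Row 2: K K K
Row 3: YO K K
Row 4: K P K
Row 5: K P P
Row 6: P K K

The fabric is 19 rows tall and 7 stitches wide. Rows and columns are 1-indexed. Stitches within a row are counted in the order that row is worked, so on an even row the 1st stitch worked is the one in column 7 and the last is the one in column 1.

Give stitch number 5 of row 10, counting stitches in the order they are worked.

For row 10: chart row = ((10-1) mod 6) + 1 = 4; this is a WS (even) row.
Chart row 4 tiled across columns 1-7: K P K K P K K
WS row: flip the tiled sequence (start at column 7) and apply K<->P; YO and K2TOG stay.
Row 10 as worked: P P K P P K P
Stitch 5 in working order -> P

Result:
P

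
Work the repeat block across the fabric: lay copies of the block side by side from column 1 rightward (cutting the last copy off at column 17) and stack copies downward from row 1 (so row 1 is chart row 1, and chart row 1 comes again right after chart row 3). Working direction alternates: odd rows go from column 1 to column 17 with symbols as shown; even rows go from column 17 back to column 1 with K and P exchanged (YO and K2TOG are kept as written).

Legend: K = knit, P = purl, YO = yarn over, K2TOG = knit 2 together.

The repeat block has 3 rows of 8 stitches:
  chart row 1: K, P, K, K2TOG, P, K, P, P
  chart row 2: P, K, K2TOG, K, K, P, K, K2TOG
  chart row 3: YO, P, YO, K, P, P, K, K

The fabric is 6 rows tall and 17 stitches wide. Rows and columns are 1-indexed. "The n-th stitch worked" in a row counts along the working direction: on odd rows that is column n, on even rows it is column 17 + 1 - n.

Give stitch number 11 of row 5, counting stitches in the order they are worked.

For row 5: chart row = ((5-1) mod 3) + 1 = 2; this is a RS (odd) row.
Chart row 2 tiled across columns 1-17: P K K2TOG K K P K K2TOG P K K2TOG K K P K K2TOG P
RS: work column 1 to column 17, symbols as charted — the tiled row is the row as worked.
The 11th stitch worked is K2TOG.

Result:
K2TOG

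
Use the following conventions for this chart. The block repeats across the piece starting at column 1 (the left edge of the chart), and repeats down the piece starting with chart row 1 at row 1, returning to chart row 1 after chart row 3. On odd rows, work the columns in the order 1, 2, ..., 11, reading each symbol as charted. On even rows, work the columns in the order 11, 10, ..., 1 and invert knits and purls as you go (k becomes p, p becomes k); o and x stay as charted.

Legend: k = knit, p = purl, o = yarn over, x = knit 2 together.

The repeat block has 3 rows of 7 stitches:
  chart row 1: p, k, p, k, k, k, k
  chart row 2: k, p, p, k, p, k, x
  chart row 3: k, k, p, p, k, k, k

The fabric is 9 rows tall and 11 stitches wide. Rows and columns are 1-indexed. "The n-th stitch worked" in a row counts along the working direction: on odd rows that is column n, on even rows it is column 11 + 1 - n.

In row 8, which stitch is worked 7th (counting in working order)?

Row 8: (8-1) mod 3 = 1, so use chart row 2. Even row -> WS.
Chart row 2 tiled across columns 1-11: k p p k p k x k p p k
WS: work from column 11 back to column 1 (reverse the tiled row), swapping k<->p (o and x unchanged).
Row 8 as worked: p k k p x p k p k k p
Counting 7 along the worked row gives k.

Stitch:
k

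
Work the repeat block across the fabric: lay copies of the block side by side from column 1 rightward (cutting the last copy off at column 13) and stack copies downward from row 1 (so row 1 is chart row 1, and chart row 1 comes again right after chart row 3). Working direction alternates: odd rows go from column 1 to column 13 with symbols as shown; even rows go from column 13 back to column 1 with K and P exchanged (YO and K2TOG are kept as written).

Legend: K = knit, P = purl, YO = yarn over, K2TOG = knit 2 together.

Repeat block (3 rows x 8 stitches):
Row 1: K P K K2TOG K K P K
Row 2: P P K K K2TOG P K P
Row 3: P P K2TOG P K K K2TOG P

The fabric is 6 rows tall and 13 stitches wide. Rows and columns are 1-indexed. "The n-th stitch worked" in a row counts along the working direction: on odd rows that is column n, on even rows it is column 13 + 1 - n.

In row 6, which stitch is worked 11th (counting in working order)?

Stitch:
K2TOG

Derivation:
Row 6: (6-1) mod 3 = 2, so use chart row 3. Even row -> WS.
Chart row 3 tiled across columns 1-13: P P K2TOG P K K K2TOG P P P K2TOG P K
WS: work from column 13 back to column 1 (reverse the tiled row), swapping K<->P (YO and K2TOG unchanged).
Row 6 as worked: P K K2TOG K K K K2TOG P P K K2TOG K K
The 11th stitch worked is K2TOG.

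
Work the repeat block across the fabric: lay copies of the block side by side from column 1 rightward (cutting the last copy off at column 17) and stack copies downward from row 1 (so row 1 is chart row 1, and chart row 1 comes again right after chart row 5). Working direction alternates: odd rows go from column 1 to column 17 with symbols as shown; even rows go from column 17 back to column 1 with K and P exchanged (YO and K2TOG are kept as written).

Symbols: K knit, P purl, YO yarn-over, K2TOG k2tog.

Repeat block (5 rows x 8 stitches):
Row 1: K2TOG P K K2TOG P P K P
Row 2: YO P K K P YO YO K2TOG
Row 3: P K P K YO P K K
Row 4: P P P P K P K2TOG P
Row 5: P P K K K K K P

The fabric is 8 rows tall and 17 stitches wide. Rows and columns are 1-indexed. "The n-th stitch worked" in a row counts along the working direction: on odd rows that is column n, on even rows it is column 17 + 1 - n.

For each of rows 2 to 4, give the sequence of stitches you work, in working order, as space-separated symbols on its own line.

Rows as worked:
YO K2TOG YO YO K P P K YO K2TOG YO YO K P P K YO
P K P K YO P K K P K P K YO P K K P
K K K2TOG K P K K K K K K2TOG K P K K K K

Derivation:
Row 2: chart row 2, WS - tiled (columns 1-17): YO P K K P YO YO K2TOG YO P K K P YO YO K2TOG YO; work from column 17 back to 1 with K<->P swapped.
Row 3: chart row 3, RS - tile across columns 1-17 and work as-is.
Row 4: chart row 4, WS - tiled (columns 1-17): P P P P K P K2TOG P P P P P K P K2TOG P P; work from column 17 back to 1 with K<->P swapped.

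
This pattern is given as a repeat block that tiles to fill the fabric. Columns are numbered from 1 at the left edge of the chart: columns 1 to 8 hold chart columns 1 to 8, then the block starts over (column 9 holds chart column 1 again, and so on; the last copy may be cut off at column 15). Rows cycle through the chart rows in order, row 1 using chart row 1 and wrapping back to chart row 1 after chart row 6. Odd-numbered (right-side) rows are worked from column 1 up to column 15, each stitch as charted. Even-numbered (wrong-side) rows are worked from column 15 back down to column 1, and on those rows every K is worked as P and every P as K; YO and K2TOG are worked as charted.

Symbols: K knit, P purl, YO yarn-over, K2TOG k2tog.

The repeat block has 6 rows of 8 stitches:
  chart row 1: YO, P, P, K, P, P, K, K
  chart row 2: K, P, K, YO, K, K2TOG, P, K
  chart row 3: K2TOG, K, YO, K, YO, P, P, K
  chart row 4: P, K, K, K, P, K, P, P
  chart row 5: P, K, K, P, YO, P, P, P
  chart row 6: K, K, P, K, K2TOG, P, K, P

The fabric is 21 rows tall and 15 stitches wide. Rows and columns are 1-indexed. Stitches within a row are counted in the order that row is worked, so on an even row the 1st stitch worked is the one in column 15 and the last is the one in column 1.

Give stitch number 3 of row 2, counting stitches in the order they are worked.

== STITCH ==
P

Derivation:
For row 2: chart row = ((2-1) mod 6) + 1 = 2; this is a WS (even) row.
Chart row 2 tiled across columns 1-15: K P K YO K K2TOG P K K P K YO K K2TOG P
WS: work from column 15 back to column 1 (reverse the tiled row), swapping K<->P (YO and K2TOG unchanged).
Row 2 as worked: K K2TOG P YO P K P P K K2TOG P YO P K P
Counting 3 along the worked row gives P.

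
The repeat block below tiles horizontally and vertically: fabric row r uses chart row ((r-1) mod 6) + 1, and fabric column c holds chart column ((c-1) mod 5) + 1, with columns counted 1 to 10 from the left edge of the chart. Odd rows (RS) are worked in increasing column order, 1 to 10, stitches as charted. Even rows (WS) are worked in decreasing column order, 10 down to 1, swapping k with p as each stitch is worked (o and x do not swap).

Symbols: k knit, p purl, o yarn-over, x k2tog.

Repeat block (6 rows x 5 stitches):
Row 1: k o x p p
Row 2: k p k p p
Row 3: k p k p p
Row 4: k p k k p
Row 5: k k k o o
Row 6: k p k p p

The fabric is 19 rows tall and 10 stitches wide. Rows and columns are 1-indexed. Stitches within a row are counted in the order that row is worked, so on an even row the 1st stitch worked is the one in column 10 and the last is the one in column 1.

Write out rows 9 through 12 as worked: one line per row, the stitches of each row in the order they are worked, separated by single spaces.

Row 9: chart row 3, RS - tile across columns 1-10 and work as-is.
Row 10: chart row 4, WS - tiled (columns 1-10): k p k k p k p k k p; work from column 10 back to 1 with k<->p swapped.
Row 11: chart row 5, RS - tile across columns 1-10 and work as-is.
Row 12: chart row 6, WS - tiled (columns 1-10): k p k p p k p k p p; work from column 10 back to 1 with k<->p swapped.

Rows as worked:
k p k p p k p k p p
k p p k p k p p k p
k k k o o k k k o o
k k p k p k k p k p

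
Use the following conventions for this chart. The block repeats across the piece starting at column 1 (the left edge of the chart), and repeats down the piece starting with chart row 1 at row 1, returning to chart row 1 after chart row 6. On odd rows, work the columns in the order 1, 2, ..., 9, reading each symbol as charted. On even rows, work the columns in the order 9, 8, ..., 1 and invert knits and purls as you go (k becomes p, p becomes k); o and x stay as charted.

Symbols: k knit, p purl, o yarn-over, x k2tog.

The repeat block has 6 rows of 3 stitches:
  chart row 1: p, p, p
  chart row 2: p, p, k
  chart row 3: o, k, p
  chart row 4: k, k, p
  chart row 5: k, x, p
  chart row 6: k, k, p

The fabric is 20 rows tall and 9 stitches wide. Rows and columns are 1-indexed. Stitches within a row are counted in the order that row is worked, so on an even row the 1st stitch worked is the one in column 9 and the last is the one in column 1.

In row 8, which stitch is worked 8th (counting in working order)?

Row 8 uses chart row ((8-1) mod 6)+1 = 2. Row 8 is even, so WS.
Chart row 2 tiled across columns 1-9: p p k p p k p p k
Wrong side: read the tiled row from column 9 down to 1 and exchange k with p (leave o, x).
Row 8 as worked: p k k p k k p k k
Counting 8 along the worked row gives k.

Stitch:
k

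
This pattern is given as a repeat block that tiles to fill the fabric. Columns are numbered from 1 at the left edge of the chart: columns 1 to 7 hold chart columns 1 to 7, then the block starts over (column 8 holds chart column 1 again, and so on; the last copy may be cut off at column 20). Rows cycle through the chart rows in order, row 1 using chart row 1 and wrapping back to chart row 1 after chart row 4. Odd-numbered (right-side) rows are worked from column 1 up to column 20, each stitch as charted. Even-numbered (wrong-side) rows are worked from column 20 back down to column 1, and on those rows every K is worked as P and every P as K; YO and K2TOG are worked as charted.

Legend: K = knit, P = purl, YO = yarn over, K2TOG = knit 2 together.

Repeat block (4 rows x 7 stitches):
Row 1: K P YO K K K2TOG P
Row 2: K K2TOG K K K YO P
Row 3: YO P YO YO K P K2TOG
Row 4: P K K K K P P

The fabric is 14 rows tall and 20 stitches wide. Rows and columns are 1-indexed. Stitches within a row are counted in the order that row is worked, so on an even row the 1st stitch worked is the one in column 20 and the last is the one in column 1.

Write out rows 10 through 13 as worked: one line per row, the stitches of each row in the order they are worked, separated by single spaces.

Row 10: chart row 2, WS - tiled (columns 1-20): K K2TOG K K K YO P K K2TOG K K K YO P K K2TOG K K K YO; work from column 20 back to 1 with K<->P swapped.
Row 11: chart row 3, RS - tile across columns 1-20 and work as-is.
Row 12: chart row 4, WS - tiled (columns 1-20): P K K K K P P P K K K K P P P K K K K P; work from column 20 back to 1 with K<->P swapped.
Row 13: chart row 1, RS - tile across columns 1-20 and work as-is.

Result:
YO P P P K2TOG P K YO P P P K2TOG P K YO P P P K2TOG P
YO P YO YO K P K2TOG YO P YO YO K P K2TOG YO P YO YO K P
K P P P P K K K P P P P K K K P P P P K
K P YO K K K2TOG P K P YO K K K2TOG P K P YO K K K2TOG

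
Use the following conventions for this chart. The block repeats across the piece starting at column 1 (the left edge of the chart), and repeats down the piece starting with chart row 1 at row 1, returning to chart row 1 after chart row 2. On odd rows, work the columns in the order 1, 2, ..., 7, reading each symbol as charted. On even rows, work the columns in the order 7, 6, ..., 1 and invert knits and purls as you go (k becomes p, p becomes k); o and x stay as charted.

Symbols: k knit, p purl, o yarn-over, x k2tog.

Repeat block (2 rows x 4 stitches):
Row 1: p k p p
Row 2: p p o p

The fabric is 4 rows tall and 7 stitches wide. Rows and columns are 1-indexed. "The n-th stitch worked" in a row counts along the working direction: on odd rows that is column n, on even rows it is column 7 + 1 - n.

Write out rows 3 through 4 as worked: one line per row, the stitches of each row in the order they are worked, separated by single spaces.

== ROWS AS WORKED ==
p k p p p k p
o k k k o k k

Derivation:
Row 3: chart row 1, RS - tile across columns 1-7 and work as-is.
Row 4: chart row 2, WS - tiled (columns 1-7): p p o p p p o; work from column 7 back to 1 with k<->p swapped.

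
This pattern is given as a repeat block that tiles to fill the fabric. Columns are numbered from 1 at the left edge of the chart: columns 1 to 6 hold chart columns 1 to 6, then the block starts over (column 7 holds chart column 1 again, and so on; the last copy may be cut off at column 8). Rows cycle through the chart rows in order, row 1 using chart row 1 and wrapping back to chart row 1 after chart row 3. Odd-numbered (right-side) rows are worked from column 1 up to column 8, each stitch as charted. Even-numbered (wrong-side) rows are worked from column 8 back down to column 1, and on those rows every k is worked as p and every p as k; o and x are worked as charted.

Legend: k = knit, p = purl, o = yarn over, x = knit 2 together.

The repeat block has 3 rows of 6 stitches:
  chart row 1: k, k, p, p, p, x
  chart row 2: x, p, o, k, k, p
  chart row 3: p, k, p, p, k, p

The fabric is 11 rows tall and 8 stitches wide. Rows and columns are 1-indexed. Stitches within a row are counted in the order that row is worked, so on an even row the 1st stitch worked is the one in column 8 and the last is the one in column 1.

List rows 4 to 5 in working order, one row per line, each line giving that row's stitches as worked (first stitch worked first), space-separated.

Row 4: chart row 1, WS - tiled (columns 1-8): k k p p p x k k; work from column 8 back to 1 with k<->p swapped.
Row 5: chart row 2, RS - tile across columns 1-8 and work as-is.

Rows as worked:
p p x k k k p p
x p o k k p x p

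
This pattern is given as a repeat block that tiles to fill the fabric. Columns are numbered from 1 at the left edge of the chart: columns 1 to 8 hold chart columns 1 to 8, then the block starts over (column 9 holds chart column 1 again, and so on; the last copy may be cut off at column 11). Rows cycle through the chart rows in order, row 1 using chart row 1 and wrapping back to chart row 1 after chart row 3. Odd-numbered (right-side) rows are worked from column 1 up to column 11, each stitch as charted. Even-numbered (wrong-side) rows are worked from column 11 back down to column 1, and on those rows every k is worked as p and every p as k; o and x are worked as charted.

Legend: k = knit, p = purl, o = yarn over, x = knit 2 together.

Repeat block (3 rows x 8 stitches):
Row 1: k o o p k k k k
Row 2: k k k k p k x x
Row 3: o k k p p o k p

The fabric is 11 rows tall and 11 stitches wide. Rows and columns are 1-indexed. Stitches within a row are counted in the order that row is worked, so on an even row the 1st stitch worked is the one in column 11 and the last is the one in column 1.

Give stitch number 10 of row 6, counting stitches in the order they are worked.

Row 6 uses chart row ((6-1) mod 3)+1 = 3. Row 6 is even, so WS.
Chart row 3 tiled across columns 1-11: o k k p p o k p o k k
Wrong side: read the tiled row from column 11 down to 1 and exchange k with p (leave o, x).
Row 6 as worked: p p o k p o k k p p o
Stitch 10 in working order -> p

== STITCH ==
p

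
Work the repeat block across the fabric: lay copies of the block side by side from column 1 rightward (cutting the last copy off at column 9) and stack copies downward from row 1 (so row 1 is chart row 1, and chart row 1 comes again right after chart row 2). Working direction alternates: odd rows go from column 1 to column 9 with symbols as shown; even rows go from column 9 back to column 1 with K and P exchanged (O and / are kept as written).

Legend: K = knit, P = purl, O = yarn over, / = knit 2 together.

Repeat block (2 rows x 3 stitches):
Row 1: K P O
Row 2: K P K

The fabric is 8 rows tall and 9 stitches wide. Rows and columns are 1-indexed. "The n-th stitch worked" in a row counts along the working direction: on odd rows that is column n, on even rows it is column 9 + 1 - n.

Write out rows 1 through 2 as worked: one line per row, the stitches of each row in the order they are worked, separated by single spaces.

Rows as worked:
K P O K P O K P O
P K P P K P P K P

Derivation:
Row 1: chart row 1, RS - tile across columns 1-9 and work as-is.
Row 2: chart row 2, WS - tiled (columns 1-9): K P K K P K K P K; work from column 9 back to 1 with K<->P swapped.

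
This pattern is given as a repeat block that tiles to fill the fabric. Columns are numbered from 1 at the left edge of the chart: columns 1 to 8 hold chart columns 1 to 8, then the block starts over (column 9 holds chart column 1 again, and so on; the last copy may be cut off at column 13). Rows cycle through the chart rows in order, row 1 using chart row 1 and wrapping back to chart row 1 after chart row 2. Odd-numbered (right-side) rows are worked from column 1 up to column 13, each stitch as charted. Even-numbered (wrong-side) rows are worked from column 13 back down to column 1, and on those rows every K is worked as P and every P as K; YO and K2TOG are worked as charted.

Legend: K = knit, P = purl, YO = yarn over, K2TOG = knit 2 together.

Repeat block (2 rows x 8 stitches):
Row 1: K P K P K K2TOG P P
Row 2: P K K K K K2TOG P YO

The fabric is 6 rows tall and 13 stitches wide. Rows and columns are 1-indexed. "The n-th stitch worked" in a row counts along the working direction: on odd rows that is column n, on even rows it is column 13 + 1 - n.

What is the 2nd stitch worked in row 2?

Result:
P

Derivation:
Row 2 uses chart row ((2-1) mod 2)+1 = 2. Row 2 is even, so WS.
Chart row 2 tiled across columns 1-13: P K K K K K2TOG P YO P K K K K
Wrong side: read the tiled row from column 13 down to 1 and exchange K with P (leave YO, K2TOG).
Row 2 as worked: P P P P K YO K K2TOG P P P P K
Counting 2 along the worked row gives P.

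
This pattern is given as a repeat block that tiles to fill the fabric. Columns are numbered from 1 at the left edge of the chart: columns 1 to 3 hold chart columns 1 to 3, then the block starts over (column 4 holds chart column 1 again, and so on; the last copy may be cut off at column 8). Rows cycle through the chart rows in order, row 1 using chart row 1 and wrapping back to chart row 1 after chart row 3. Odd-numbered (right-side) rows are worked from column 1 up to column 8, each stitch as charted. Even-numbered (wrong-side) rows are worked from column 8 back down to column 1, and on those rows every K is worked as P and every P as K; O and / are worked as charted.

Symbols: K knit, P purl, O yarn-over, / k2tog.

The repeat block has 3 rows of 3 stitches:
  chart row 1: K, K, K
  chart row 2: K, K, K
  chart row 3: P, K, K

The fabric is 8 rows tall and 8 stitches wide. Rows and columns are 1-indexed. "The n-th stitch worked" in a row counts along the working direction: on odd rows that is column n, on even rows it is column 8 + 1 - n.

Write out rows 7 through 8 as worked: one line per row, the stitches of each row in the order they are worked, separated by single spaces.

Row 7: chart row 1, RS - tile across columns 1-8 and work as-is.
Row 8: chart row 2, WS - tiled (columns 1-8): K K K K K K K K; work from column 8 back to 1 with K<->P swapped.

Result:
K K K K K K K K
P P P P P P P P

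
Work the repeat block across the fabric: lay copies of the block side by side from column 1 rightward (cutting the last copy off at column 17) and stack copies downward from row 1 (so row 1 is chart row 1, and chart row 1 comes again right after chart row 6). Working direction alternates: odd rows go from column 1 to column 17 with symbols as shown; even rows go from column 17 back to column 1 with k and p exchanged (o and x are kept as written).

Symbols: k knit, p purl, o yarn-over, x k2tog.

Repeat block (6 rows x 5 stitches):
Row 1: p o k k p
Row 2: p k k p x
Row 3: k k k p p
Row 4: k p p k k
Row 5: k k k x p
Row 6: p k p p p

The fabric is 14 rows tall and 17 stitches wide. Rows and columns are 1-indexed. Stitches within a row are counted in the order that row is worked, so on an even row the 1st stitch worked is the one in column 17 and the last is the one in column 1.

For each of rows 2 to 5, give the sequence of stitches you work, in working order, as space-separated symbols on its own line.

Row 2: chart row 2, WS - tiled (columns 1-17): p k k p x p k k p x p k k p x p k; work from column 17 back to 1 with k<->p swapped.
Row 3: chart row 3, RS - tile across columns 1-17 and work as-is.
Row 4: chart row 4, WS - tiled (columns 1-17): k p p k k k p p k k k p p k k k p; work from column 17 back to 1 with k<->p swapped.
Row 5: chart row 5, RS - tile across columns 1-17 and work as-is.

Rows as worked:
p k x k p p k x k p p k x k p p k
k k k p p k k k p p k k k p p k k
k p p p k k p p p k k p p p k k p
k k k x p k k k x p k k k x p k k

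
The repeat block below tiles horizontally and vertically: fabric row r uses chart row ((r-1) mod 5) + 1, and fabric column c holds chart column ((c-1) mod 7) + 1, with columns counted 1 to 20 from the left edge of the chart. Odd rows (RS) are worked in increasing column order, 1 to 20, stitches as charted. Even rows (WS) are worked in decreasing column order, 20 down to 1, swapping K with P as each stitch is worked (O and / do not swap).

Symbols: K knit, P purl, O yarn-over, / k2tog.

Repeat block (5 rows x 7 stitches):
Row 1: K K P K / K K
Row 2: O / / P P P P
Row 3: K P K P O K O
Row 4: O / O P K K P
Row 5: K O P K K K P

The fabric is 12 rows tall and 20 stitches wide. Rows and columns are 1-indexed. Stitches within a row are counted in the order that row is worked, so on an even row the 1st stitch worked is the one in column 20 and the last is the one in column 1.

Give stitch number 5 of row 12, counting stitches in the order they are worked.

Row 12: (12-1) mod 5 = 1, so use chart row 2. Even row -> WS.
Chart row 2 tiled across columns 1-20: O / / P P P P O / / P P P P O / / P P P
WS row: flip the tiled sequence (start at column 20) and apply K<->P; O and / stay.
Row 12 as worked: K K K / / O K K K K / / O K K K K / / O
Stitch 5 in working order -> /

Stitch:
/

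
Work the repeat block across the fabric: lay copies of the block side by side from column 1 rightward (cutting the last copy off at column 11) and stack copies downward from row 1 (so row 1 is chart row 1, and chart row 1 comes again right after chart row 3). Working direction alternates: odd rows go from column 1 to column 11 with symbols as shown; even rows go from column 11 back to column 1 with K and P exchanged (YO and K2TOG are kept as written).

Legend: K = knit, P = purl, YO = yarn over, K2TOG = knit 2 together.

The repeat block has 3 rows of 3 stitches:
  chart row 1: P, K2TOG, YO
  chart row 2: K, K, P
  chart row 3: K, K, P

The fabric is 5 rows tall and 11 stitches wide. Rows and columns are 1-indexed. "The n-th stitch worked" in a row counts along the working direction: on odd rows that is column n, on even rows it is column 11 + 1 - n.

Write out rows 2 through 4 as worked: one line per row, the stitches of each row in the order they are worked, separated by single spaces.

Result:
P P K P P K P P K P P
K K P K K P K K P K K
K2TOG K YO K2TOG K YO K2TOG K YO K2TOG K

Derivation:
Row 2: chart row 2, WS - tiled (columns 1-11): K K P K K P K K P K K; work from column 11 back to 1 with K<->P swapped.
Row 3: chart row 3, RS - tile across columns 1-11 and work as-is.
Row 4: chart row 1, WS - tiled (columns 1-11): P K2TOG YO P K2TOG YO P K2TOG YO P K2TOG; work from column 11 back to 1 with K<->P swapped.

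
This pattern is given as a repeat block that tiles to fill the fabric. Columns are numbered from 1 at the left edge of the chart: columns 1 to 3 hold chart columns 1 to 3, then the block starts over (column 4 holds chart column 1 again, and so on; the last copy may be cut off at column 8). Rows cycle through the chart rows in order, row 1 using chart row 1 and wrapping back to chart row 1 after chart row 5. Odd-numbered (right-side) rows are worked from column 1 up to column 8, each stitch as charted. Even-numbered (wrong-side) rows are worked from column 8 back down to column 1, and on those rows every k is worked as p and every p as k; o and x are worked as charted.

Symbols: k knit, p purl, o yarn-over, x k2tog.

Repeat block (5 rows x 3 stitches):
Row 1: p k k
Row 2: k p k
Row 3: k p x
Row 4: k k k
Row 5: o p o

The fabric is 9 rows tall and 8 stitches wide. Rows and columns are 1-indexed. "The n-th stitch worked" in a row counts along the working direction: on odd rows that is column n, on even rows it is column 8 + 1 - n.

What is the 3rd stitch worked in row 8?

== STITCH ==
x

Derivation:
Row 8: (8-1) mod 5 = 2, so use chart row 3. Even row -> WS.
Chart row 3 tiled across columns 1-8: k p x k p x k p
WS: work from column 8 back to column 1 (reverse the tiled row), swapping k<->p (o and x unchanged).
Row 8 as worked: k p x k p x k p
Stitch 3 in working order -> x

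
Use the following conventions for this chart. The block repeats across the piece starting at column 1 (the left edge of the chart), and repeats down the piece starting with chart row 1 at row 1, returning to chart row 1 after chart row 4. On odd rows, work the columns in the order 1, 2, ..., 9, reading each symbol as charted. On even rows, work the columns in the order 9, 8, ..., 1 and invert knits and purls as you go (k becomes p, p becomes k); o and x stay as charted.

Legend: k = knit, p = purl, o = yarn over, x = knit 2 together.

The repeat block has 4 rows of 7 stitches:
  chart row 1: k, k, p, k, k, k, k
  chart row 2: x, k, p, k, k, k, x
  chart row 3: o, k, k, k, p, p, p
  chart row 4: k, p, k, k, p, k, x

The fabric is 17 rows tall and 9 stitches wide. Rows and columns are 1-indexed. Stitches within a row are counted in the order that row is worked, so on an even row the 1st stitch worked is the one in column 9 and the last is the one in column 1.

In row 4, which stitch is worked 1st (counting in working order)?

For row 4: chart row = ((4-1) mod 4) + 1 = 4; this is a WS (even) row.
Chart row 4 tiled across columns 1-9: k p k k p k x k p
WS row: flip the tiled sequence (start at column 9) and apply k<->p; o and x stay.
Row 4 as worked: k p x p k p p k p
Counting 1 along the worked row gives k.

Result:
k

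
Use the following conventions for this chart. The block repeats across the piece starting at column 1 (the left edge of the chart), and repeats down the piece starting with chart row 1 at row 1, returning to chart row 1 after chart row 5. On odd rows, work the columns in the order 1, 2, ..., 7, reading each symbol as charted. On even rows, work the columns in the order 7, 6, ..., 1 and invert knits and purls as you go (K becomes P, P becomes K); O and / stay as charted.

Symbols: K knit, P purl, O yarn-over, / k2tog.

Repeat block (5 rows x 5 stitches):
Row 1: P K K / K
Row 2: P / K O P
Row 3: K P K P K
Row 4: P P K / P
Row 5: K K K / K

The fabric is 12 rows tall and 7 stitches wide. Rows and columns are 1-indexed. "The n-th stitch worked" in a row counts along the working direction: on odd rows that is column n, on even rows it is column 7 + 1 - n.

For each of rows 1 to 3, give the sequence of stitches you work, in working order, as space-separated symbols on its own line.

== ROWS AS WORKED ==
P K K / K P K
/ K K O P / K
K P K P K K P

Derivation:
Row 1: chart row 1, RS - tile across columns 1-7 and work as-is.
Row 2: chart row 2, WS - tiled (columns 1-7): P / K O P P /; work from column 7 back to 1 with K<->P swapped.
Row 3: chart row 3, RS - tile across columns 1-7 and work as-is.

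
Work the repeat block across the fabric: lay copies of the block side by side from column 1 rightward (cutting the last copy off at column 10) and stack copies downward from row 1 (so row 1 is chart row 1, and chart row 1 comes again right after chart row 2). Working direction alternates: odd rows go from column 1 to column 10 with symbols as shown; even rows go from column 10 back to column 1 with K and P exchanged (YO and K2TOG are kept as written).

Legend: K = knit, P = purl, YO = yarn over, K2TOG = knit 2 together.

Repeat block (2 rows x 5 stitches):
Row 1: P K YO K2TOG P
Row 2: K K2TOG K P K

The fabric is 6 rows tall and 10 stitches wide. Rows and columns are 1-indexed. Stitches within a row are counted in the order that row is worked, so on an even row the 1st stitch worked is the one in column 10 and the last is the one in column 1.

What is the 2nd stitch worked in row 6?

Row 6 uses chart row ((6-1) mod 2)+1 = 2. Row 6 is even, so WS.
Chart row 2 tiled across columns 1-10: K K2TOG K P K K K2TOG K P K
WS row: flip the tiled sequence (start at column 10) and apply K<->P; YO and K2TOG stay.
Row 6 as worked: P K P K2TOG P P K P K2TOG P
Counting 2 along the worked row gives K.

Result:
K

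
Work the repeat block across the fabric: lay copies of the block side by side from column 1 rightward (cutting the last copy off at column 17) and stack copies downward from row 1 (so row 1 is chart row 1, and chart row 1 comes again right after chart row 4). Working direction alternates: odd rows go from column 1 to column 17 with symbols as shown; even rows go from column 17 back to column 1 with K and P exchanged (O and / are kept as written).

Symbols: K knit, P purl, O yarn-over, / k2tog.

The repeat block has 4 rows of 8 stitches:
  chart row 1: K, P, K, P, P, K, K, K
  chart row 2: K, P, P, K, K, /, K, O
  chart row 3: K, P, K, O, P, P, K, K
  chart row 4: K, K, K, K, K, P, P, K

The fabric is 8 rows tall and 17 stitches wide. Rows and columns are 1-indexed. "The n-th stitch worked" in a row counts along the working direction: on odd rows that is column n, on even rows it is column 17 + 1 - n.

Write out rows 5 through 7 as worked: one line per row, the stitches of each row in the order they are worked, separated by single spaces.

Row 5: chart row 1, RS - tile across columns 1-17 and work as-is.
Row 6: chart row 2, WS - tiled (columns 1-17): K P P K K / K O K P P K K / K O K; work from column 17 back to 1 with K<->P swapped.
Row 7: chart row 3, RS - tile across columns 1-17 and work as-is.

Rows as worked:
K P K P P K K K K P K P P K K K K
P O P / P P K K P O P / P P K K P
K P K O P P K K K P K O P P K K K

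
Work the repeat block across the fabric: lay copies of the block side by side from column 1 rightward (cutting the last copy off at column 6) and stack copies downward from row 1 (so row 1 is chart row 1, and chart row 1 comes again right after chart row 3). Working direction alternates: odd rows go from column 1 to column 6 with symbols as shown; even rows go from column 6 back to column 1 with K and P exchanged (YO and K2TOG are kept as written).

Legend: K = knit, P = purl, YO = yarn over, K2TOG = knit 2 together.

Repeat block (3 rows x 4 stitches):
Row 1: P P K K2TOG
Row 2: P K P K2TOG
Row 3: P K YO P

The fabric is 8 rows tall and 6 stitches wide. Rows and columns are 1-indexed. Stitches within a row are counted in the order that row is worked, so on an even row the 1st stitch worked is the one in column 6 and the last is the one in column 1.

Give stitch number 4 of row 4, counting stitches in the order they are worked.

== STITCH ==
P

Derivation:
For row 4: chart row = ((4-1) mod 3) + 1 = 1; this is a WS (even) row.
Chart row 1 tiled across columns 1-6: P P K K2TOG P P
WS row: flip the tiled sequence (start at column 6) and apply K<->P; YO and K2TOG stay.
Row 4 as worked: K K K2TOG P K K
The 4th stitch worked is P.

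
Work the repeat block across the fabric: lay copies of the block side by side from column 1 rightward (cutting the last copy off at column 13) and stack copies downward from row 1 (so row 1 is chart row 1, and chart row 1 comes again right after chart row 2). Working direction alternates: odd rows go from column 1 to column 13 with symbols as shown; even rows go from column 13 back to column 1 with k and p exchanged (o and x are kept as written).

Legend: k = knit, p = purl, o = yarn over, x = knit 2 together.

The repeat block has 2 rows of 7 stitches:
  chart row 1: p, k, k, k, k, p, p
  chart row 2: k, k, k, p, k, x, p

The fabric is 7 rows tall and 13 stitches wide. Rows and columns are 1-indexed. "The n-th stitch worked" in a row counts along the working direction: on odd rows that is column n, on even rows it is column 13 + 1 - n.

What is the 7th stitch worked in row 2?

Stitch:
k

Derivation:
Row 2: (2-1) mod 2 = 1, so use chart row 2. Even row -> WS.
Chart row 2 tiled across columns 1-13: k k k p k x p k k k p k x
Wrong side: read the tiled row from column 13 down to 1 and exchange k with p (leave o, x).
Row 2 as worked: x p k p p p k x p k p p p
Stitch 7 in working order -> k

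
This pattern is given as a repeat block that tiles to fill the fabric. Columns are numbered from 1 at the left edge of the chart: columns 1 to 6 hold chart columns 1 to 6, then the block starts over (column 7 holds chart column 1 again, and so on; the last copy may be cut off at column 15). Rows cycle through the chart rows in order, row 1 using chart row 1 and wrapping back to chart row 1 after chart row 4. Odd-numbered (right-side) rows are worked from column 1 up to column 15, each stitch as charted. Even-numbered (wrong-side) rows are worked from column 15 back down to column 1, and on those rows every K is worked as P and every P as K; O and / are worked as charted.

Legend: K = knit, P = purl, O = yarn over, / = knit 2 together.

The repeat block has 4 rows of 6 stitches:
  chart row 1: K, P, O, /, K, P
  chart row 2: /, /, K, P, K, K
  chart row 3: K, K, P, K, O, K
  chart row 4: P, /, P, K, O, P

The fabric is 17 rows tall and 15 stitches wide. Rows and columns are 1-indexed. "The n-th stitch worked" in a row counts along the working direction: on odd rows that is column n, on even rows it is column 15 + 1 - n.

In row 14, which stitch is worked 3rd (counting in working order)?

Result:
/

Derivation:
For row 14: chart row = ((14-1) mod 4) + 1 = 2; this is a WS (even) row.
Chart row 2 tiled across columns 1-15: / / K P K K / / K P K K / / K
WS: work from column 15 back to column 1 (reverse the tiled row), swapping K<->P (O and / unchanged).
Row 14 as worked: P / / P P K P / / P P K P / /
Counting 3 along the worked row gives /.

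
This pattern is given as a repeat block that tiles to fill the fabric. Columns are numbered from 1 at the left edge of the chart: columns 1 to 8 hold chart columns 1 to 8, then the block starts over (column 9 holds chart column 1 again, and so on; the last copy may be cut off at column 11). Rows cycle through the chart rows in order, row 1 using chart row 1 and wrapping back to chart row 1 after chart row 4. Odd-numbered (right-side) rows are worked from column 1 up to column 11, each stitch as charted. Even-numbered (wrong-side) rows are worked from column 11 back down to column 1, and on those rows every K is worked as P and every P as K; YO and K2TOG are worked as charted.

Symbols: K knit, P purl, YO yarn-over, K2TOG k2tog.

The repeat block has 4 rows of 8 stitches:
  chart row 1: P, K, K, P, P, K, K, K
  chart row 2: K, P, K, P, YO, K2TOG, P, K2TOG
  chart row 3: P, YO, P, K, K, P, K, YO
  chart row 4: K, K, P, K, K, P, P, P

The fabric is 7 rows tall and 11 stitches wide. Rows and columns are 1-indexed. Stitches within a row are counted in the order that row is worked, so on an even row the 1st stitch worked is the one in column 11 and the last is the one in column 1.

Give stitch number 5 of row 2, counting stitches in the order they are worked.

Stitch:
K

Derivation:
Row 2 uses chart row ((2-1) mod 4)+1 = 2. Row 2 is even, so WS.
Chart row 2 tiled across columns 1-11: K P K P YO K2TOG P K2TOG K P K
WS row: flip the tiled sequence (start at column 11) and apply K<->P; YO and K2TOG stay.
Row 2 as worked: P K P K2TOG K K2TOG YO K P K P
Counting 5 along the worked row gives K.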